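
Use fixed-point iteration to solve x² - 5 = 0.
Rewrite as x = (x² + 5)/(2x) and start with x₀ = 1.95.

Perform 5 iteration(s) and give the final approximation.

Equation: x² - 5 = 0
Fixed-point form: x = (x² + 5)/(2x)
x₀ = 1.95

x_1 = g(1.950000) = 2.257051
x_2 = g(2.257051) = 2.236166
x_3 = g(2.236166) = 2.236068
x_4 = g(2.236068) = 2.236068
x_5 = g(2.236068) = 2.236068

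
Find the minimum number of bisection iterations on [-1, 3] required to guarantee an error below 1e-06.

We need (b-a)/2^n ≤ 1e-06
(3 - (-1))/2^n ≤ 1e-06
4/2^n ≤ 1e-06
2^n ≥ 4000000
n ≥ log₂(4000000) = 21.93
n ≥ 22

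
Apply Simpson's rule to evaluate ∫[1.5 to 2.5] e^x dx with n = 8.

f(x) = e^x
a = 1.5, b = 2.5, n = 8
h = (b - a)/n = 0.125000

Simpson's rule: (h/3)[f(x₀) + 4f(x₁) + 2f(x₂) + ... + f(xₙ)]

x_0 = 1.5000, f(x_0) = 4.481689, coefficient = 1
x_1 = 1.6250, f(x_1) = 5.078419, coefficient = 4
x_2 = 1.7500, f(x_2) = 5.754603, coefficient = 2
x_3 = 1.8750, f(x_3) = 6.520819, coefficient = 4
x_4 = 2.0000, f(x_4) = 7.389056, coefficient = 2
x_5 = 2.1250, f(x_5) = 8.372897, coefficient = 4
x_6 = 2.2500, f(x_6) = 9.487736, coefficient = 2
x_7 = 2.3750, f(x_7) = 10.751013, coefficient = 4
x_8 = 2.5000, f(x_8) = 12.182494, coefficient = 1

I ≈ (0.125000/3) × 184.819568 = 7.700815
Exact value: 7.700805
Error: 0.000010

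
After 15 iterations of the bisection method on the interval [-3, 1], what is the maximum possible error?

Bisection error bound: |error| ≤ (b-a)/2^n
|error| ≤ (1 - (-3))/2^15 = 4/2^15
|error| ≤ 0.0001220703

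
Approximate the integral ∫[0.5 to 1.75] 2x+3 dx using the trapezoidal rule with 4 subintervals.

f(x) = 2x+3
a = 0.5, b = 1.75, n = 4
h = (b - a)/n = 0.312500

Trapezoidal rule: (h/2)[f(x₀) + 2f(x₁) + 2f(x₂) + ... + f(xₙ)]

x_0 = 0.5000, f(x_0) = 4.000000, coefficient = 1
x_1 = 0.8125, f(x_1) = 4.625000, coefficient = 2
x_2 = 1.1250, f(x_2) = 5.250000, coefficient = 2
x_3 = 1.4375, f(x_3) = 5.875000, coefficient = 2
x_4 = 1.7500, f(x_4) = 6.500000, coefficient = 1

I ≈ (0.312500/2) × 42.000000 = 6.562500
Exact value: 6.562500
Error: 0.000000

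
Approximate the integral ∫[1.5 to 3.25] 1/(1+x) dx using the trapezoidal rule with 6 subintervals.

f(x) = 1/(1+x)
a = 1.5, b = 3.25, n = 6
h = (b - a)/n = 0.291667

Trapezoidal rule: (h/2)[f(x₀) + 2f(x₁) + 2f(x₂) + ... + f(xₙ)]

x_0 = 1.5000, f(x_0) = 0.400000, coefficient = 1
x_1 = 1.7917, f(x_1) = 0.358209, coefficient = 2
x_2 = 2.0833, f(x_2) = 0.324324, coefficient = 2
x_3 = 2.3750, f(x_3) = 0.296296, coefficient = 2
x_4 = 2.6667, f(x_4) = 0.272727, coefficient = 2
x_5 = 2.9583, f(x_5) = 0.252632, coefficient = 2
x_6 = 3.2500, f(x_6) = 0.235294, coefficient = 1

I ≈ (0.291667/2) × 3.643671 = 0.531369
Exact value: 0.530628
Error: 0.000740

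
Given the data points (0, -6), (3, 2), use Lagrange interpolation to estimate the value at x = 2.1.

Lagrange interpolation formula:
P(x) = Σ yᵢ × Lᵢ(x)
where Lᵢ(x) = Π_{j≠i} (x - xⱼ)/(xᵢ - xⱼ)

L_0(2.1) = (2.1 - 3)/(0 - 3) = 0.300000
L_1(2.1) = (2.1 - 0)/(3 - 0) = 0.700000

P(2.1) = (-6)×L_0(2.1) + 2×L_1(2.1)
P(2.1) = -0.400000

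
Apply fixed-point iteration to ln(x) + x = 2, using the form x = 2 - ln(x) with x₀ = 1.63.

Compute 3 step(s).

Equation: ln(x) + x = 2
Fixed-point form: x = 2 - ln(x)
x₀ = 1.63

x_1 = g(1.630000) = 1.511420
x_2 = g(1.511420) = 1.586950
x_3 = g(1.586950) = 1.538186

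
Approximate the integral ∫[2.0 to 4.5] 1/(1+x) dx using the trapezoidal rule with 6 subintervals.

f(x) = 1/(1+x)
a = 2.0, b = 4.5, n = 6
h = (b - a)/n = 0.416667

Trapezoidal rule: (h/2)[f(x₀) + 2f(x₁) + 2f(x₂) + ... + f(xₙ)]

x_0 = 2.0000, f(x_0) = 0.333333, coefficient = 1
x_1 = 2.4167, f(x_1) = 0.292683, coefficient = 2
x_2 = 2.8333, f(x_2) = 0.260870, coefficient = 2
x_3 = 3.2500, f(x_3) = 0.235294, coefficient = 2
x_4 = 3.6667, f(x_4) = 0.214286, coefficient = 2
x_5 = 4.0833, f(x_5) = 0.196721, coefficient = 2
x_6 = 4.5000, f(x_6) = 0.181818, coefficient = 1

I ≈ (0.416667/2) × 2.914859 = 0.607262
Exact value: 0.606136
Error: 0.001126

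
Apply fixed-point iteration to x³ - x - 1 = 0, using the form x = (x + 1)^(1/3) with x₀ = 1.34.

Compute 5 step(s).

Equation: x³ - x - 1 = 0
Fixed-point form: x = (x + 1)^(1/3)
x₀ = 1.34

x_1 = g(1.340000) = 1.327614
x_2 = g(1.327614) = 1.325268
x_3 = g(1.325268) = 1.324822
x_4 = g(1.324822) = 1.324738
x_5 = g(1.324738) = 1.324722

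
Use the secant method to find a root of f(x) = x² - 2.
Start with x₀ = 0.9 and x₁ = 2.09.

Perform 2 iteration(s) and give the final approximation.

f(x) = x² - 2
x₀ = 0.9, x₁ = 2.09

Secant formula: x_{n+1} = x_n - f(x_n)(x_n - x_{n-1})/(f(x_n) - f(x_{n-1}))

Iteration 1:
  f(0.900000) = -1.190000
  f(2.090000) = 2.368100
  x_2 = 2.090000 - 2.368100×(2.090000 - 0.900000)/(2.368100 - (-1.190000))
       = 1.297993
Iteration 2:
  f(2.090000) = 2.368100
  f(1.297993) = -0.315213
  x_3 = 1.297993 - (-0.315213)×(1.297993 - 2.090000)/(-0.315213 - 2.368100)
       = 1.391032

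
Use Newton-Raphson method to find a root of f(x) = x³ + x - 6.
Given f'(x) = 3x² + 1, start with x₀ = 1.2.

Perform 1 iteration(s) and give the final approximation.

f(x) = x³ + x - 6
f'(x) = 3x² + 1
x₀ = 1.2

Newton-Raphson formula: x_{n+1} = x_n - f(x_n)/f'(x_n)

Iteration 1:
  f(1.200000) = -3.072000
  f'(1.200000) = 5.320000
  x_1 = 1.200000 - (-3.072000)/5.320000 = 1.777444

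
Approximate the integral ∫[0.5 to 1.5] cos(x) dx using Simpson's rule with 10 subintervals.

f(x) = cos(x)
a = 0.5, b = 1.5, n = 10
h = (b - a)/n = 0.100000

Simpson's rule: (h/3)[f(x₀) + 4f(x₁) + 2f(x₂) + ... + f(xₙ)]

x_0 = 0.5000, f(x_0) = 0.877583, coefficient = 1
x_1 = 0.6000, f(x_1) = 0.825336, coefficient = 4
x_2 = 0.7000, f(x_2) = 0.764842, coefficient = 2
x_3 = 0.8000, f(x_3) = 0.696707, coefficient = 4
x_4 = 0.9000, f(x_4) = 0.621610, coefficient = 2
x_5 = 1.0000, f(x_5) = 0.540302, coefficient = 4
x_6 = 1.1000, f(x_6) = 0.453596, coefficient = 2
x_7 = 1.2000, f(x_7) = 0.362358, coefficient = 4
x_8 = 1.3000, f(x_8) = 0.267499, coefficient = 2
x_9 = 1.4000, f(x_9) = 0.169967, coefficient = 4
x_10 = 1.5000, f(x_10) = 0.070737, coefficient = 1

I ≈ (0.100000/3) × 15.542092 = 0.518070
Exact value: 0.518069
Error: 0.000000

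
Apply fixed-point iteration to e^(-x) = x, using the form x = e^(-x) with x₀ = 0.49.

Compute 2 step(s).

Equation: e^(-x) = x
Fixed-point form: x = e^(-x)
x₀ = 0.49

x_1 = g(0.490000) = 0.612626
x_2 = g(0.612626) = 0.541926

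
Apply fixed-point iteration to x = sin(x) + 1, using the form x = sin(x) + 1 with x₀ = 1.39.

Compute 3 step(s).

Equation: x = sin(x) + 1
Fixed-point form: x = sin(x) + 1
x₀ = 1.39

x_1 = g(1.390000) = 1.983701
x_2 = g(1.983701) = 1.915959
x_3 = g(1.915959) = 1.941020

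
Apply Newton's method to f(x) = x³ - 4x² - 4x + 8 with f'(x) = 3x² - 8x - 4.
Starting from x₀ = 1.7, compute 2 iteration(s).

f(x) = x³ - 4x² - 4x + 8
f'(x) = 3x² - 8x - 4
x₀ = 1.7

Newton-Raphson formula: x_{n+1} = x_n - f(x_n)/f'(x_n)

Iteration 1:
  f(1.700000) = -5.447000
  f'(1.700000) = -8.930000
  x_1 = 1.700000 - (-5.447000)/(-8.930000) = 1.090034
Iteration 2:
  f(1.090034) = 0.182321
  f'(1.090034) = -9.155749
  x_2 = 1.090034 - 0.182321/(-9.155749) = 1.109947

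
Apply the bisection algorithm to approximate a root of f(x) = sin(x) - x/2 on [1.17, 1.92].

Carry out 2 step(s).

f(x) = sin(x) - x/2
Initial interval: [1.17, 1.92]

Iteration 1:
  c_1 = (1.170000 + 1.920000)/2 = 1.545000
  f(c_1) = f(1.545000) = 0.227167
  f(a) × f(c) ≥ 0, new interval: [1.545000, 1.920000]
Iteration 2:
  c_2 = (1.545000 + 1.920000)/2 = 1.732500
  f(c_2) = f(1.732500) = 0.120704
  f(a) × f(c) ≥ 0, new interval: [1.732500, 1.920000]

After 2 iteration(s), the approximation is c_2 = 1.732500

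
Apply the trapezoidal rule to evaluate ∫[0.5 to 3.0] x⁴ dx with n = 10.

f(x) = x⁴
a = 0.5, b = 3.0, n = 10
h = (b - a)/n = 0.250000

Trapezoidal rule: (h/2)[f(x₀) + 2f(x₁) + 2f(x₂) + ... + f(xₙ)]

x_0 = 0.5000, f(x_0) = 0.062500, coefficient = 1
x_1 = 0.7500, f(x_1) = 0.316406, coefficient = 2
x_2 = 1.0000, f(x_2) = 1.000000, coefficient = 2
x_3 = 1.2500, f(x_3) = 2.441406, coefficient = 2
x_4 = 1.5000, f(x_4) = 5.062500, coefficient = 2
x_5 = 1.7500, f(x_5) = 9.378906, coefficient = 2
x_6 = 2.0000, f(x_6) = 16.000000, coefficient = 2
x_7 = 2.2500, f(x_7) = 25.628906, coefficient = 2
x_8 = 2.5000, f(x_8) = 39.062500, coefficient = 2
x_9 = 2.7500, f(x_9) = 57.191406, coefficient = 2
x_10 = 3.0000, f(x_10) = 81.000000, coefficient = 1

I ≈ (0.250000/2) × 393.226562 = 49.153320
Exact value: 48.593750
Error: 0.559570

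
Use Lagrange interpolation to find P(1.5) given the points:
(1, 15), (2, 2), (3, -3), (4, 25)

Lagrange interpolation formula:
P(x) = Σ yᵢ × Lᵢ(x)
where Lᵢ(x) = Π_{j≠i} (x - xⱼ)/(xᵢ - xⱼ)

L_0(1.5) = (1.5 - 2)/(1 - 2) × (1.5 - 3)/(1 - 3) × (1.5 - 4)/(1 - 4) = 0.312500
L_1(1.5) = (1.5 - 1)/(2 - 1) × (1.5 - 3)/(2 - 3) × (1.5 - 4)/(2 - 4) = 0.937500
L_2(1.5) = (1.5 - 1)/(3 - 1) × (1.5 - 2)/(3 - 2) × (1.5 - 4)/(3 - 4) = -0.312500
L_3(1.5) = (1.5 - 1)/(4 - 1) × (1.5 - 2)/(4 - 2) × (1.5 - 3)/(4 - 3) = 0.062500

P(1.5) = 15×L_0(1.5) + 2×L_1(1.5) + (-3)×L_2(1.5) + 25×L_3(1.5)
P(1.5) = 9.062500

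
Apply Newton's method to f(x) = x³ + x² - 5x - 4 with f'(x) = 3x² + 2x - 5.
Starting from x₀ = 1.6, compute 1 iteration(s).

f(x) = x³ + x² - 5x - 4
f'(x) = 3x² + 2x - 5
x₀ = 1.6

Newton-Raphson formula: x_{n+1} = x_n - f(x_n)/f'(x_n)

Iteration 1:
  f(1.600000) = -5.344000
  f'(1.600000) = 5.880000
  x_1 = 1.600000 - (-5.344000)/5.880000 = 2.508844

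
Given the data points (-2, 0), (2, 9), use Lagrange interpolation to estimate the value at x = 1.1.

Lagrange interpolation formula:
P(x) = Σ yᵢ × Lᵢ(x)
where Lᵢ(x) = Π_{j≠i} (x - xⱼ)/(xᵢ - xⱼ)

L_0(1.1) = (1.1 - 2)/(-2 - 2) = 0.225000
L_1(1.1) = (1.1 - (-2))/(2 - (-2)) = 0.775000

P(1.1) = 0×L_0(1.1) + 9×L_1(1.1)
P(1.1) = 6.975000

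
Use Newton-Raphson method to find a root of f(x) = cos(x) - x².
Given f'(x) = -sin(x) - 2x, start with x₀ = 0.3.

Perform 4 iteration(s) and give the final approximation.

f(x) = cos(x) - x²
f'(x) = -sin(x) - 2x
x₀ = 0.3

Newton-Raphson formula: x_{n+1} = x_n - f(x_n)/f'(x_n)

Iteration 1:
  f(0.300000) = 0.865336
  f'(0.300000) = -0.895520
  x_1 = 0.300000 - 0.865336/(-0.895520) = 1.266295
Iteration 2:
  f(1.266295) = -1.303685
  f'(1.266295) = -3.486586
  x_2 = 1.266295 - (-1.303685)/(-3.486586) = 0.892380
Iteration 3:
  f(0.892380) = -0.168782
  f'(0.892380) = -2.563329
  x_3 = 0.892380 - (-0.168782)/(-2.563329) = 0.826535
Iteration 4:
  f(0.826535) = -0.005733
  f'(0.826535) = -2.388660
  x_4 = 0.826535 - (-0.005733)/(-2.388660) = 0.824136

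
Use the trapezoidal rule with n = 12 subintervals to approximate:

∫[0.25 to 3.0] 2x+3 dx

f(x) = 2x+3
a = 0.25, b = 3.0, n = 12
h = (b - a)/n = 0.229167

Trapezoidal rule: (h/2)[f(x₀) + 2f(x₁) + 2f(x₂) + ... + f(xₙ)]

x_0 = 0.2500, f(x_0) = 3.500000, coefficient = 1
x_1 = 0.4792, f(x_1) = 3.958333, coefficient = 2
x_2 = 0.7083, f(x_2) = 4.416667, coefficient = 2
x_3 = 0.9375, f(x_3) = 4.875000, coefficient = 2
x_4 = 1.1667, f(x_4) = 5.333333, coefficient = 2
x_5 = 1.3958, f(x_5) = 5.791667, coefficient = 2
x_6 = 1.6250, f(x_6) = 6.250000, coefficient = 2
x_7 = 1.8542, f(x_7) = 6.708333, coefficient = 2
x_8 = 2.0833, f(x_8) = 7.166667, coefficient = 2
x_9 = 2.3125, f(x_9) = 7.625000, coefficient = 2
x_10 = 2.5417, f(x_10) = 8.083333, coefficient = 2
x_11 = 2.7708, f(x_11) = 8.541667, coefficient = 2
x_12 = 3.0000, f(x_12) = 9.000000, coefficient = 1

I ≈ (0.229167/2) × 150.000000 = 17.187500
Exact value: 17.187500
Error: 0.000000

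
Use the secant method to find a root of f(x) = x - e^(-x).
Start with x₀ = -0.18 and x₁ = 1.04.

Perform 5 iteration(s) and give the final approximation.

f(x) = x - e^(-x)
x₀ = -0.18, x₁ = 1.04

Secant formula: x_{n+1} = x_n - f(x_n)(x_n - x_{n-1})/(f(x_n) - f(x_{n-1}))

Iteration 1:
  f(-0.180000) = -1.377217
  f(1.040000) = 0.686545
  x_2 = 1.040000 - 0.686545×(1.040000 - (-0.180000))/(0.686545 - (-1.377217))
       = 0.634147
Iteration 2:
  f(1.040000) = 0.686545
  f(0.634147) = 0.103759
  x_3 = 0.634147 - 0.103759×(0.634147 - 1.040000)/(0.103759 - 0.686545)
       = 0.561889
Iteration 3:
  f(0.634147) = 0.103759
  f(0.561889) = -0.008242
  x_4 = 0.561889 - (-0.008242)×(0.561889 - 0.634147)/(-0.008242 - 0.103759)
       = 0.567206
Iteration 4:
  f(0.561889) = -0.008242
  f(0.567206) = 0.000099
  x_5 = 0.567206 - 0.000099×(0.567206 - 0.561889)/(0.000099 - (-0.008242))
       = 0.567143
Iteration 5:
  f(0.567206) = 0.000099
  f(0.567143) = 0.000000
  x_6 = 0.567143 - 0.000000×(0.567143 - 0.567206)/(0.000000 - 0.000099)
       = 0.567143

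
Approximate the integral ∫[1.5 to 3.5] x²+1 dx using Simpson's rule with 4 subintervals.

f(x) = x²+1
a = 1.5, b = 3.5, n = 4
h = (b - a)/n = 0.500000

Simpson's rule: (h/3)[f(x₀) + 4f(x₁) + 2f(x₂) + ... + f(xₙ)]

x_0 = 1.5000, f(x_0) = 3.250000, coefficient = 1
x_1 = 2.0000, f(x_1) = 5.000000, coefficient = 4
x_2 = 2.5000, f(x_2) = 7.250000, coefficient = 2
x_3 = 3.0000, f(x_3) = 10.000000, coefficient = 4
x_4 = 3.5000, f(x_4) = 13.250000, coefficient = 1

I ≈ (0.500000/3) × 91.000000 = 15.166667
Exact value: 15.166667
Error: 0.000000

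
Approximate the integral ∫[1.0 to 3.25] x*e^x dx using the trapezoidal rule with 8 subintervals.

f(x) = x*e^x
a = 1.0, b = 3.25, n = 8
h = (b - a)/n = 0.281250

Trapezoidal rule: (h/2)[f(x₀) + 2f(x₁) + 2f(x₂) + ... + f(xₙ)]

x_0 = 1.0000, f(x_0) = 2.718282, coefficient = 1
x_1 = 1.2812, f(x_1) = 4.613958, coefficient = 2
x_2 = 1.5625, f(x_2) = 7.454271, coefficient = 2
x_3 = 1.8438, f(x_3) = 11.652859, coefficient = 2
x_4 = 2.1250, f(x_4) = 17.792407, coefficient = 2
x_5 = 2.4062, f(x_5) = 26.690816, coefficient = 2
x_6 = 2.6875, f(x_6) = 39.492524, coefficient = 2
x_7 = 2.9688, f(x_7) = 57.794348, coefficient = 2
x_8 = 3.2500, f(x_8) = 83.818605, coefficient = 1

I ≈ (0.281250/2) × 417.519253 = 58.713645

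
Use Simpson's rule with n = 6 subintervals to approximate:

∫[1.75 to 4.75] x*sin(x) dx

f(x) = x*sin(x)
a = 1.75, b = 4.75, n = 6
h = (b - a)/n = 0.500000

Simpson's rule: (h/3)[f(x₀) + 4f(x₁) + 2f(x₂) + ... + f(xₙ)]

x_0 = 1.7500, f(x_0) = 1.721975, coefficient = 1
x_1 = 2.2500, f(x_1) = 1.750665, coefficient = 4
x_2 = 2.7500, f(x_2) = 1.049568, coefficient = 2
x_3 = 3.2500, f(x_3) = -0.351634, coefficient = 4
x_4 = 3.7500, f(x_4) = -2.143355, coefficient = 2
x_5 = 4.2500, f(x_5) = -3.803705, coefficient = 4
x_6 = 4.7500, f(x_6) = -4.746641, coefficient = 1

I ≈ (0.500000/3) × -14.830937 = -2.471823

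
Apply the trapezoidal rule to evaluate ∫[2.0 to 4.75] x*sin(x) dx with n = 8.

f(x) = x*sin(x)
a = 2.0, b = 4.75, n = 8
h = (b - a)/n = 0.343750

Trapezoidal rule: (h/2)[f(x₀) + 2f(x₁) + 2f(x₂) + ... + f(xₙ)]

x_0 = 2.0000, f(x_0) = 1.818595, coefficient = 1
x_1 = 2.3438, f(x_1) = 1.677777, coefficient = 2
x_2 = 2.6875, f(x_2) = 1.178864, coefficient = 2
x_3 = 3.0312, f(x_3) = 0.333798, coefficient = 2
x_4 = 3.3750, f(x_4) = -0.780617, coefficient = 2
x_5 = 3.7188, f(x_5) = -2.029113, coefficient = 2
x_6 = 4.0625, f(x_6) = -3.234363, coefficient = 2
x_7 = 4.4062, f(x_7) = -4.201378, coefficient = 2
x_8 = 4.7500, f(x_8) = -4.746641, coefficient = 1

I ≈ (0.343750/2) × -17.038112 = -2.928426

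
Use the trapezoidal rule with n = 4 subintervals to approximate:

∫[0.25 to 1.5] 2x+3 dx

f(x) = 2x+3
a = 0.25, b = 1.5, n = 4
h = (b - a)/n = 0.312500

Trapezoidal rule: (h/2)[f(x₀) + 2f(x₁) + 2f(x₂) + ... + f(xₙ)]

x_0 = 0.2500, f(x_0) = 3.500000, coefficient = 1
x_1 = 0.5625, f(x_1) = 4.125000, coefficient = 2
x_2 = 0.8750, f(x_2) = 4.750000, coefficient = 2
x_3 = 1.1875, f(x_3) = 5.375000, coefficient = 2
x_4 = 1.5000, f(x_4) = 6.000000, coefficient = 1

I ≈ (0.312500/2) × 38.000000 = 5.937500
Exact value: 5.937500
Error: 0.000000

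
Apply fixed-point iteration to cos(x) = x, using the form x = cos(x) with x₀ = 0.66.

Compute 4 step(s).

Equation: cos(x) = x
Fixed-point form: x = cos(x)
x₀ = 0.66

x_1 = g(0.660000) = 0.789992
x_2 = g(0.789992) = 0.703851
x_3 = g(0.703851) = 0.762356
x_4 = g(0.762356) = 0.723211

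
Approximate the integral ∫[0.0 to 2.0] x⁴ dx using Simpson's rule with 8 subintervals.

f(x) = x⁴
a = 0.0, b = 2.0, n = 8
h = (b - a)/n = 0.250000

Simpson's rule: (h/3)[f(x₀) + 4f(x₁) + 2f(x₂) + ... + f(xₙ)]

x_0 = 0.0000, f(x_0) = 0.000000, coefficient = 1
x_1 = 0.2500, f(x_1) = 0.003906, coefficient = 4
x_2 = 0.5000, f(x_2) = 0.062500, coefficient = 2
x_3 = 0.7500, f(x_3) = 0.316406, coefficient = 4
x_4 = 1.0000, f(x_4) = 1.000000, coefficient = 2
x_5 = 1.2500, f(x_5) = 2.441406, coefficient = 4
x_6 = 1.5000, f(x_6) = 5.062500, coefficient = 2
x_7 = 1.7500, f(x_7) = 9.378906, coefficient = 4
x_8 = 2.0000, f(x_8) = 16.000000, coefficient = 1

I ≈ (0.250000/3) × 76.812500 = 6.401042
Exact value: 6.400000
Error: 0.001042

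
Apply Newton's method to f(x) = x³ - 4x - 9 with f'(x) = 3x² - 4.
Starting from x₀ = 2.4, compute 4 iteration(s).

f(x) = x³ - 4x - 9
f'(x) = 3x² - 4
x₀ = 2.4

Newton-Raphson formula: x_{n+1} = x_n - f(x_n)/f'(x_n)

Iteration 1:
  f(2.400000) = -4.776000
  f'(2.400000) = 13.280000
  x_1 = 2.400000 - (-4.776000)/13.280000 = 2.759639
Iteration 2:
  f(2.759639) = 0.977763
  f'(2.759639) = 18.846815
  x_2 = 2.759639 - 0.977763/18.846815 = 2.707759
Iteration 3:
  f(2.707759) = 0.022143
  f'(2.707759) = 17.995878
  x_3 = 2.707759 - 0.022143/17.995878 = 2.706529
Iteration 4:
  f(2.706529) = 0.000012
  f'(2.706529) = 17.975892
  x_4 = 2.706529 - 0.000012/17.975892 = 2.706528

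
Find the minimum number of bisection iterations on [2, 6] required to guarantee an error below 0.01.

We need (b-a)/2^n ≤ 0.01
(6 - 2)/2^n ≤ 0.01
4/2^n ≤ 0.01
2^n ≥ 400
n ≥ log₂(400) = 8.64
n ≥ 9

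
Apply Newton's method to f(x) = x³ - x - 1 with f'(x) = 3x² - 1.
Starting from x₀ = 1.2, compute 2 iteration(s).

f(x) = x³ - x - 1
f'(x) = 3x² - 1
x₀ = 1.2

Newton-Raphson formula: x_{n+1} = x_n - f(x_n)/f'(x_n)

Iteration 1:
  f(1.200000) = -0.472000
  f'(1.200000) = 3.320000
  x_1 = 1.200000 - (-0.472000)/3.320000 = 1.342169
Iteration 2:
  f(1.342169) = 0.075636
  f'(1.342169) = 4.404250
  x_2 = 1.342169 - 0.075636/4.404250 = 1.324995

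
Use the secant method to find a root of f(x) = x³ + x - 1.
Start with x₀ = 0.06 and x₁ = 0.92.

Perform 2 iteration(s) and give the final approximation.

f(x) = x³ + x - 1
x₀ = 0.06, x₁ = 0.92

Secant formula: x_{n+1} = x_n - f(x_n)(x_n - x_{n-1})/(f(x_n) - f(x_{n-1}))

Iteration 1:
  f(0.060000) = -0.939784
  f(0.920000) = 0.698688
  x_2 = 0.920000 - 0.698688×(0.920000 - 0.060000)/(0.698688 - (-0.939784))
       = 0.553273
Iteration 2:
  f(0.920000) = 0.698688
  f(0.553273) = -0.277364
  x_3 = 0.553273 - (-0.277364)×(0.553273 - 0.920000)/(-0.277364 - 0.698688)
       = 0.657486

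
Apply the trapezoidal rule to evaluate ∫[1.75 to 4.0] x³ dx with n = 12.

f(x) = x³
a = 1.75, b = 4.0, n = 12
h = (b - a)/n = 0.187500

Trapezoidal rule: (h/2)[f(x₀) + 2f(x₁) + 2f(x₂) + ... + f(xₙ)]

x_0 = 1.7500, f(x_0) = 5.359375, coefficient = 1
x_1 = 1.9375, f(x_1) = 7.273193, coefficient = 2
x_2 = 2.1250, f(x_2) = 9.595703, coefficient = 2
x_3 = 2.3125, f(x_3) = 12.366455, coefficient = 2
x_4 = 2.5000, f(x_4) = 15.625000, coefficient = 2
x_5 = 2.6875, f(x_5) = 19.410889, coefficient = 2
x_6 = 2.8750, f(x_6) = 23.763672, coefficient = 2
x_7 = 3.0625, f(x_7) = 28.722900, coefficient = 2
x_8 = 3.2500, f(x_8) = 34.328125, coefficient = 2
x_9 = 3.4375, f(x_9) = 40.618896, coefficient = 2
x_10 = 3.6250, f(x_10) = 47.634766, coefficient = 2
x_11 = 3.8125, f(x_11) = 55.415283, coefficient = 2
x_12 = 4.0000, f(x_12) = 64.000000, coefficient = 1

I ≈ (0.187500/2) × 658.869141 = 61.768982
Exact value: 61.655273
Error: 0.113708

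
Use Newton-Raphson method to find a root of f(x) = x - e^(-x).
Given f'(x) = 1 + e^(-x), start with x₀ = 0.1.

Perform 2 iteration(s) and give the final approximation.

f(x) = x - e^(-x)
f'(x) = 1 + e^(-x)
x₀ = 0.1

Newton-Raphson formula: x_{n+1} = x_n - f(x_n)/f'(x_n)

Iteration 1:
  f(0.100000) = -0.804837
  f'(0.100000) = 1.904837
  x_1 = 0.100000 - (-0.804837)/1.904837 = 0.522523
Iteration 2:
  f(0.522523) = -0.070500
  f'(0.522523) = 1.593023
  x_2 = 0.522523 - (-0.070500)/1.593023 = 0.566778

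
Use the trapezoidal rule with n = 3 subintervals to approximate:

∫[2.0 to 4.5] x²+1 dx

f(x) = x²+1
a = 2.0, b = 4.5, n = 3
h = (b - a)/n = 0.833333

Trapezoidal rule: (h/2)[f(x₀) + 2f(x₁) + 2f(x₂) + ... + f(xₙ)]

x_0 = 2.0000, f(x_0) = 5.000000, coefficient = 1
x_1 = 2.8333, f(x_1) = 9.027778, coefficient = 2
x_2 = 3.6667, f(x_2) = 14.444444, coefficient = 2
x_3 = 4.5000, f(x_3) = 21.250000, coefficient = 1

I ≈ (0.833333/2) × 73.194444 = 30.497685
Exact value: 30.208333
Error: 0.289352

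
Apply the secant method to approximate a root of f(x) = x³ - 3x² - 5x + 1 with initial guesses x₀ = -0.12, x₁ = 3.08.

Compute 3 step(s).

f(x) = x³ - 3x² - 5x + 1
x₀ = -0.12, x₁ = 3.08

Secant formula: x_{n+1} = x_n - f(x_n)(x_n - x_{n-1})/(f(x_n) - f(x_{n-1}))

Iteration 1:
  f(-0.120000) = 1.555072
  f(3.080000) = -13.641088
  x_2 = 3.080000 - (-13.641088)×(3.080000 - (-0.120000))/(-13.641088 - 1.555072)
       = 0.207466
Iteration 2:
  f(3.080000) = -13.641088
  f(0.207466) = -0.157529
  x_3 = 0.207466 - (-0.157529)×(0.207466 - 3.080000)/(-0.157529 - (-13.641088))
       = 0.173906
Iteration 3:
  f(0.207466) = -0.157529
  f(0.173906) = 0.044997
  x_4 = 0.173906 - 0.044997×(0.173906 - 0.207466)/(0.044997 - (-0.157529))
       = 0.181363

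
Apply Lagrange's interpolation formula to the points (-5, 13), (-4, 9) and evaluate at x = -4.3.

Lagrange interpolation formula:
P(x) = Σ yᵢ × Lᵢ(x)
where Lᵢ(x) = Π_{j≠i} (x - xⱼ)/(xᵢ - xⱼ)

L_0(-4.3) = (-4.3 - (-4))/(-5 - (-4)) = 0.300000
L_1(-4.3) = (-4.3 - (-5))/(-4 - (-5)) = 0.700000

P(-4.3) = 13×L_0(-4.3) + 9×L_1(-4.3)
P(-4.3) = 10.200000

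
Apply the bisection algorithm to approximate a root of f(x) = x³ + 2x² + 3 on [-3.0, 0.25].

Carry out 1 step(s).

f(x) = x³ + 2x² + 3
Initial interval: [-3.0, 0.25]

Iteration 1:
  c_1 = (-3.000000 + 0.250000)/2 = -1.375000
  f(c_1) = f(-1.375000) = 4.181641
  f(a) × f(c) < 0, new interval: [-3.000000, -1.375000]

After 1 iteration(s), the approximation is c_1 = -1.375000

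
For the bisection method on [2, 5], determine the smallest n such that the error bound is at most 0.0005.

We need (b-a)/2^n ≤ 0.0005
(5 - 2)/2^n ≤ 0.0005
3/2^n ≤ 0.0005
2^n ≥ 6000
n ≥ log₂(6000) = 12.55
n ≥ 13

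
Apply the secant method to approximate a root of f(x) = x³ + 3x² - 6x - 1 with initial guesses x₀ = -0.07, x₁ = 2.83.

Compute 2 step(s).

f(x) = x³ + 3x² - 6x - 1
x₀ = -0.07, x₁ = 2.83

Secant formula: x_{n+1} = x_n - f(x_n)(x_n - x_{n-1})/(f(x_n) - f(x_{n-1}))

Iteration 1:
  f(-0.070000) = -0.565643
  f(2.830000) = 28.711887
  x_2 = 2.830000 - 28.711887×(2.830000 - (-0.070000))/(28.711887 - (-0.565643))
       = -0.013972
Iteration 2:
  f(2.830000) = 28.711887
  f(-0.013972) = -0.915586
  x_3 = -0.013972 - (-0.915586)×(-0.013972 - 2.830000)/(-0.915586 - 28.711887)
       = 0.073916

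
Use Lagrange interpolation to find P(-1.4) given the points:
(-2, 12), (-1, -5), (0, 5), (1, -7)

Lagrange interpolation formula:
P(x) = Σ yᵢ × Lᵢ(x)
where Lᵢ(x) = Π_{j≠i} (x - xⱼ)/(xᵢ - xⱼ)

L_0(-1.4) = (-1.4 - (-1))/(-2 - (-1)) × (-1.4 - 0)/(-2 - 0) × (-1.4 - 1)/(-2 - 1) = 0.224000
L_1(-1.4) = (-1.4 - (-2))/(-1 - (-2)) × (-1.4 - 0)/(-1 - 0) × (-1.4 - 1)/(-1 - 1) = 1.008000
L_2(-1.4) = (-1.4 - (-2))/(0 - (-2)) × (-1.4 - (-1))/(0 - (-1)) × (-1.4 - 1)/(0 - 1) = -0.288000
L_3(-1.4) = (-1.4 - (-2))/(1 - (-2)) × (-1.4 - (-1))/(1 - (-1)) × (-1.4 - 0)/(1 - 0) = 0.056000

P(-1.4) = 12×L_0(-1.4) + (-5)×L_1(-1.4) + 5×L_2(-1.4) + (-7)×L_3(-1.4)
P(-1.4) = -4.184000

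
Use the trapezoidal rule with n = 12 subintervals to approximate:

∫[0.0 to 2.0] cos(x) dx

f(x) = cos(x)
a = 0.0, b = 2.0, n = 12
h = (b - a)/n = 0.166667

Trapezoidal rule: (h/2)[f(x₀) + 2f(x₁) + 2f(x₂) + ... + f(xₙ)]

x_0 = 0.0000, f(x_0) = 1.000000, coefficient = 1
x_1 = 0.1667, f(x_1) = 0.986143, coefficient = 2
x_2 = 0.3333, f(x_2) = 0.944957, coefficient = 2
x_3 = 0.5000, f(x_3) = 0.877583, coefficient = 2
x_4 = 0.6667, f(x_4) = 0.785887, coefficient = 2
x_5 = 0.8333, f(x_5) = 0.672412, coefficient = 2
x_6 = 1.0000, f(x_6) = 0.540302, coefficient = 2
x_7 = 1.1667, f(x_7) = 0.393219, coefficient = 2
x_8 = 1.3333, f(x_8) = 0.235238, coefficient = 2
x_9 = 1.5000, f(x_9) = 0.070737, coefficient = 2
x_10 = 1.6667, f(x_10) = -0.095724, coefficient = 2
x_11 = 1.8333, f(x_11) = -0.259531, coefficient = 2
x_12 = 2.0000, f(x_12) = -0.416147, coefficient = 1

I ≈ (0.166667/2) × 10.886299 = 0.907192
Exact value: 0.909297
Error: 0.002106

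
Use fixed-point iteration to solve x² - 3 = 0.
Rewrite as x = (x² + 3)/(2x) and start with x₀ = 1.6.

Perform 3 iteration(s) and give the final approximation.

Equation: x² - 3 = 0
Fixed-point form: x = (x² + 3)/(2x)
x₀ = 1.6

x_1 = g(1.600000) = 1.737500
x_2 = g(1.737500) = 1.732059
x_3 = g(1.732059) = 1.732051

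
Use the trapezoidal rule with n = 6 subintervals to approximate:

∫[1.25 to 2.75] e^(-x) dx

f(x) = e^(-x)
a = 1.25, b = 2.75, n = 6
h = (b - a)/n = 0.250000

Trapezoidal rule: (h/2)[f(x₀) + 2f(x₁) + 2f(x₂) + ... + f(xₙ)]

x_0 = 1.2500, f(x_0) = 0.286505, coefficient = 1
x_1 = 1.5000, f(x_1) = 0.223130, coefficient = 2
x_2 = 1.7500, f(x_2) = 0.173774, coefficient = 2
x_3 = 2.0000, f(x_3) = 0.135335, coefficient = 2
x_4 = 2.2500, f(x_4) = 0.105399, coefficient = 2
x_5 = 2.5000, f(x_5) = 0.082085, coefficient = 2
x_6 = 2.7500, f(x_6) = 0.063928, coefficient = 1

I ≈ (0.250000/2) × 1.789880 = 0.223735
Exact value: 0.222577
Error: 0.001158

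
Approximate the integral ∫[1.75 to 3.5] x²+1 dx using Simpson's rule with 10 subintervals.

f(x) = x²+1
a = 1.75, b = 3.5, n = 10
h = (b - a)/n = 0.175000

Simpson's rule: (h/3)[f(x₀) + 4f(x₁) + 2f(x₂) + ... + f(xₙ)]

x_0 = 1.7500, f(x_0) = 4.062500, coefficient = 1
x_1 = 1.9250, f(x_1) = 4.705625, coefficient = 4
x_2 = 2.1000, f(x_2) = 5.410000, coefficient = 2
x_3 = 2.2750, f(x_3) = 6.175625, coefficient = 4
x_4 = 2.4500, f(x_4) = 7.002500, coefficient = 2
x_5 = 2.6250, f(x_5) = 7.890625, coefficient = 4
x_6 = 2.8000, f(x_6) = 8.840000, coefficient = 2
x_7 = 2.9750, f(x_7) = 9.850625, coefficient = 4
x_8 = 3.1500, f(x_8) = 10.922500, coefficient = 2
x_9 = 3.3250, f(x_9) = 12.055625, coefficient = 4
x_10 = 3.5000, f(x_10) = 13.250000, coefficient = 1

I ≈ (0.175000/3) × 244.375000 = 14.255208
Exact value: 14.255208
Error: 0.000000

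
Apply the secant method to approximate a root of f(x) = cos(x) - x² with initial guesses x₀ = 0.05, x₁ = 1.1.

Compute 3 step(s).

f(x) = cos(x) - x²
x₀ = 0.05, x₁ = 1.1

Secant formula: x_{n+1} = x_n - f(x_n)(x_n - x_{n-1})/(f(x_n) - f(x_{n-1}))

Iteration 1:
  f(0.050000) = 0.996250
  f(1.100000) = -0.756404
  x_2 = 1.100000 - (-0.756404)×(1.100000 - 0.050000)/(-0.756404 - 0.996250)
       = 0.646845
Iteration 2:
  f(1.100000) = -0.756404
  f(0.646845) = 0.379581
  x_3 = 0.646845 - 0.379581×(0.646845 - 1.100000)/(0.379581 - (-0.756404))
       = 0.798263
Iteration 3:
  f(0.646845) = 0.379581
  f(0.798263) = 0.060727
  x_4 = 0.798263 - 0.060727×(0.798263 - 0.646845)/(0.060727 - 0.379581)
       = 0.827102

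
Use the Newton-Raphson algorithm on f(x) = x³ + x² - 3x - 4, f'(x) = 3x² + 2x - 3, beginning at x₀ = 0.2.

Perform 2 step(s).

f(x) = x³ + x² - 3x - 4
f'(x) = 3x² + 2x - 3
x₀ = 0.2

Newton-Raphson formula: x_{n+1} = x_n - f(x_n)/f'(x_n)

Iteration 1:
  f(0.200000) = -4.552000
  f'(0.200000) = -2.480000
  x_1 = 0.200000 - (-4.552000)/(-2.480000) = -1.635484
Iteration 2:
  f(-1.635484) = -0.793345
  f'(-1.635484) = 1.753455
  x_2 = -1.635484 - (-0.793345)/1.753455 = -1.183037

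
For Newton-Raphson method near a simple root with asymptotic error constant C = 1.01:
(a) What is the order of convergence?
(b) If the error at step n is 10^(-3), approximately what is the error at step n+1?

(a) Newton-Raphson has quadratic (order 2) convergence near simple roots.
    This means |e_{n+1}| ≈ C|e_n|².

(b) With |e_n| = 10^(-3) and C = 1.01:
    |e_{n+1}| ≈ 1.01 × (10^(-3))² = 1.01 × 10^(-6)

(a) 2 (quadratic); (b) |e_{n+1}| ≈ 1.010e-06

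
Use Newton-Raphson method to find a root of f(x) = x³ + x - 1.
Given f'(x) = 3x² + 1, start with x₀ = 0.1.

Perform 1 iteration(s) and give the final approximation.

f(x) = x³ + x - 1
f'(x) = 3x² + 1
x₀ = 0.1

Newton-Raphson formula: x_{n+1} = x_n - f(x_n)/f'(x_n)

Iteration 1:
  f(0.100000) = -0.899000
  f'(0.100000) = 1.030000
  x_1 = 0.100000 - (-0.899000)/1.030000 = 0.972816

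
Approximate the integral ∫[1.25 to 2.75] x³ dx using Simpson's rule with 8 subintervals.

f(x) = x³
a = 1.25, b = 2.75, n = 8
h = (b - a)/n = 0.187500

Simpson's rule: (h/3)[f(x₀) + 4f(x₁) + 2f(x₂) + ... + f(xₙ)]

x_0 = 1.2500, f(x_0) = 1.953125, coefficient = 1
x_1 = 1.4375, f(x_1) = 2.970459, coefficient = 4
x_2 = 1.6250, f(x_2) = 4.291016, coefficient = 2
x_3 = 1.8125, f(x_3) = 5.954346, coefficient = 4
x_4 = 2.0000, f(x_4) = 8.000000, coefficient = 2
x_5 = 2.1875, f(x_5) = 10.467529, coefficient = 4
x_6 = 2.3750, f(x_6) = 13.396484, coefficient = 2
x_7 = 2.5625, f(x_7) = 16.826416, coefficient = 4
x_8 = 2.7500, f(x_8) = 20.796875, coefficient = 1

I ≈ (0.187500/3) × 219.000000 = 13.687500
Exact value: 13.687500
Error: 0.000000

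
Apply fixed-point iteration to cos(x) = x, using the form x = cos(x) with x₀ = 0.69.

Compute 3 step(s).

Equation: cos(x) = x
Fixed-point form: x = cos(x)
x₀ = 0.69

x_1 = g(0.690000) = 0.771246
x_2 = g(0.771246) = 0.717043
x_3 = g(0.717043) = 0.753752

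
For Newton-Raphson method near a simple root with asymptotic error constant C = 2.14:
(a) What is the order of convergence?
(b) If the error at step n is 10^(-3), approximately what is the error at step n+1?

(a) Newton-Raphson has quadratic (order 2) convergence near simple roots.
    This means |e_{n+1}| ≈ C|e_n|².

(b) With |e_n| = 10^(-3) and C = 2.14:
    |e_{n+1}| ≈ 2.14 × (10^(-3))² = 2.14 × 10^(-6)

(a) 2 (quadratic); (b) |e_{n+1}| ≈ 2.140e-06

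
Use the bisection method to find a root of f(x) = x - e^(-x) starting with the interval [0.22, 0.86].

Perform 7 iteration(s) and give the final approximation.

f(x) = x - e^(-x)
Initial interval: [0.22, 0.86]

Iteration 1:
  c_1 = (0.220000 + 0.860000)/2 = 0.540000
  f(c_1) = f(0.540000) = -0.042748
  f(a) × f(c) ≥ 0, new interval: [0.540000, 0.860000]
Iteration 2:
  c_2 = (0.540000 + 0.860000)/2 = 0.700000
  f(c_2) = f(0.700000) = 0.203415
  f(a) × f(c) < 0, new interval: [0.540000, 0.700000]
Iteration 3:
  c_3 = (0.540000 + 0.700000)/2 = 0.620000
  f(c_3) = f(0.620000) = 0.082056
  f(a) × f(c) < 0, new interval: [0.540000, 0.620000]
Iteration 4:
  c_4 = (0.540000 + 0.620000)/2 = 0.580000
  f(c_4) = f(0.580000) = 0.020102
  f(a) × f(c) < 0, new interval: [0.540000, 0.580000]
Iteration 5:
  c_5 = (0.540000 + 0.580000)/2 = 0.560000
  f(c_5) = f(0.560000) = -0.011209
  f(a) × f(c) ≥ 0, new interval: [0.560000, 0.580000]
Iteration 6:
  c_6 = (0.560000 + 0.580000)/2 = 0.570000
  f(c_6) = f(0.570000) = 0.004475
  f(a) × f(c) < 0, new interval: [0.560000, 0.570000]
Iteration 7:
  c_7 = (0.560000 + 0.570000)/2 = 0.565000
  f(c_7) = f(0.565000) = -0.003360
  f(a) × f(c) ≥ 0, new interval: [0.565000, 0.570000]

After 7 iteration(s), the approximation is c_7 = 0.565000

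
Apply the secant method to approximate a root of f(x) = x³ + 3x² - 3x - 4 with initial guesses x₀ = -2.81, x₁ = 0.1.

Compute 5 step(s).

f(x) = x³ + 3x² - 3x - 4
x₀ = -2.81, x₁ = 0.1

Secant formula: x_{n+1} = x_n - f(x_n)(x_n - x_{n-1})/(f(x_n) - f(x_{n-1}))

Iteration 1:
  f(-2.810000) = 5.930259
  f(0.100000) = -4.269000
  x_2 = 0.100000 - (-4.269000)×(0.100000 - (-2.810000))/(-4.269000 - 5.930259)
       = -1.118009
Iteration 2:
  f(0.100000) = -4.269000
  f(-1.118009) = 1.706411
  x_3 = -1.118009 - 1.706411×(-1.118009 - 0.100000)/(1.706411 - (-4.269000))
       = -0.770180
Iteration 3:
  f(-1.118009) = 1.706411
  f(-0.770180) = -0.366784
  x_4 = -0.770180 - (-0.366784)×(-0.770180 - (-1.118009))/(-0.366784 - 1.706411)
       = -0.831717
Iteration 4:
  f(-0.770180) = -0.366784
  f(-0.831717) = -0.004935
  x_5 = -0.831717 - (-0.004935)×(-0.831717 - (-0.770180))/(-0.004935 - (-0.366784))
       = -0.832556
Iteration 5:
  f(-0.831717) = -0.004935
  f(-0.832556) = 0.000030
  x_6 = -0.832556 - 0.000030×(-0.832556 - (-0.831717))/(0.000030 - (-0.004935))
       = -0.832551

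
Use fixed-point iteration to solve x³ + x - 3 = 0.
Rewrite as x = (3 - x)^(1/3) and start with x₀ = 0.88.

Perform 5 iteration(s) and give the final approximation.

Equation: x³ + x - 3 = 0
Fixed-point form: x = (3 - x)^(1/3)
x₀ = 0.88

x_1 = g(0.880000) = 1.284632
x_2 = g(1.284632) = 1.197069
x_3 = g(1.197069) = 1.217100
x_4 = g(1.217100) = 1.212576
x_5 = g(1.212576) = 1.213601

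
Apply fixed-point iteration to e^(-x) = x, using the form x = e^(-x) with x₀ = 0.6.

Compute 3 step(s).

Equation: e^(-x) = x
Fixed-point form: x = e^(-x)
x₀ = 0.6

x_1 = g(0.600000) = 0.548812
x_2 = g(0.548812) = 0.577636
x_3 = g(0.577636) = 0.561224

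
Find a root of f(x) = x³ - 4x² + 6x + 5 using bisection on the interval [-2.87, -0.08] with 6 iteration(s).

f(x) = x³ - 4x² + 6x + 5
Initial interval: [-2.87, -0.08]

Iteration 1:
  c_1 = (-2.870000 + (-0.080000))/2 = -1.475000
  f(c_1) = f(-1.475000) = -15.761547
  f(a) × f(c) ≥ 0, new interval: [-1.475000, -0.080000]
Iteration 2:
  c_2 = (-1.475000 + (-0.080000))/2 = -0.777500
  f(c_2) = f(-0.777500) = -2.553029
  f(a) × f(c) ≥ 0, new interval: [-0.777500, -0.080000]
Iteration 3:
  c_3 = (-0.777500 + (-0.080000))/2 = -0.428750
  f(c_3) = f(-0.428750) = 1.613378
  f(a) × f(c) < 0, new interval: [-0.777500, -0.428750]
Iteration 4:
  c_4 = (-0.777500 + (-0.428750))/2 = -0.603125
  f(c_4) = f(-0.603125) = -0.293182
  f(a) × f(c) ≥ 0, new interval: [-0.603125, -0.428750]
Iteration 5:
  c_5 = (-0.603125 + (-0.428750))/2 = -0.515938
  f(c_5) = f(-0.515938) = 0.702271
  f(a) × f(c) < 0, new interval: [-0.603125, -0.515938]
Iteration 6:
  c_6 = (-0.603125 + (-0.515938))/2 = -0.559531
  f(c_6) = f(-0.559531) = 0.215336
  f(a) × f(c) < 0, new interval: [-0.603125, -0.559531]

After 6 iteration(s), the approximation is c_6 = -0.559531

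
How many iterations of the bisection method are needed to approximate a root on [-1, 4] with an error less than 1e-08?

We need (b-a)/2^n ≤ 1e-08
(4 - (-1))/2^n ≤ 1e-08
5/2^n ≤ 1e-08
2^n ≥ 500000000
n ≥ log₂(500000000) = 28.90
n ≥ 29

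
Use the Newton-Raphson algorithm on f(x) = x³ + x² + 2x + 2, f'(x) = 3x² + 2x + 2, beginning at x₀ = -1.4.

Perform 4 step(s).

f(x) = x³ + x² + 2x + 2
f'(x) = 3x² + 2x + 2
x₀ = -1.4

Newton-Raphson formula: x_{n+1} = x_n - f(x_n)/f'(x_n)

Iteration 1:
  f(-1.400000) = -1.584000
  f'(-1.400000) = 5.080000
  x_1 = -1.400000 - (-1.584000)/5.080000 = -1.088189
Iteration 2:
  f(-1.088189) = -0.280807
  f'(-1.088189) = 3.376088
  x_2 = -1.088189 - (-0.280807)/3.376088 = -1.005014
Iteration 3:
  f(-1.005014) = -0.015091
  f'(-1.005014) = 3.020130
  x_3 = -1.005014 - (-0.015091)/3.020130 = -1.000017
Iteration 4:
  f(-1.000017) = -0.000050
  f'(-1.000017) = 3.000067
  x_4 = -1.000017 - (-0.000050)/3.000067 = -1.000000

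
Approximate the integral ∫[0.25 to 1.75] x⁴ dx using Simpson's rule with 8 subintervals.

f(x) = x⁴
a = 0.25, b = 1.75, n = 8
h = (b - a)/n = 0.187500

Simpson's rule: (h/3)[f(x₀) + 4f(x₁) + 2f(x₂) + ... + f(xₙ)]

x_0 = 0.2500, f(x_0) = 0.003906, coefficient = 1
x_1 = 0.4375, f(x_1) = 0.036636, coefficient = 4
x_2 = 0.6250, f(x_2) = 0.152588, coefficient = 2
x_3 = 0.8125, f(x_3) = 0.435806, coefficient = 4
x_4 = 1.0000, f(x_4) = 1.000000, coefficient = 2
x_5 = 1.1875, f(x_5) = 1.988541, coefficient = 4
x_6 = 1.3750, f(x_6) = 3.574463, coefficient = 2
x_7 = 1.5625, f(x_7) = 5.960464, coefficient = 4
x_8 = 1.7500, f(x_8) = 9.378906, coefficient = 1

I ≈ (0.187500/3) × 52.522705 = 3.282669
Exact value: 3.282422
Error: 0.000247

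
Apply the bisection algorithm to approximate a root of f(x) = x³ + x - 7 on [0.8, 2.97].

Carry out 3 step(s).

f(x) = x³ + x - 7
Initial interval: [0.8, 2.97]

Iteration 1:
  c_1 = (0.800000 + 2.970000)/2 = 1.885000
  f(c_1) = f(1.885000) = 1.582829
  f(a) × f(c) < 0, new interval: [0.800000, 1.885000]
Iteration 2:
  c_2 = (0.800000 + 1.885000)/2 = 1.342500
  f(c_2) = f(1.342500) = -3.237904
  f(a) × f(c) ≥ 0, new interval: [1.342500, 1.885000]
Iteration 3:
  c_3 = (1.342500 + 1.885000)/2 = 1.613750
  f(c_3) = f(1.613750) = -1.183740
  f(a) × f(c) ≥ 0, new interval: [1.613750, 1.885000]

After 3 iteration(s), the approximation is c_3 = 1.613750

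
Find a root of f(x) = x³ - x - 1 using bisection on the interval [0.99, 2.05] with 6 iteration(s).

f(x) = x³ - x - 1
Initial interval: [0.99, 2.05]

Iteration 1:
  c_1 = (0.990000 + 2.050000)/2 = 1.520000
  f(c_1) = f(1.520000) = 0.991808
  f(a) × f(c) < 0, new interval: [0.990000, 1.520000]
Iteration 2:
  c_2 = (0.990000 + 1.520000)/2 = 1.255000
  f(c_2) = f(1.255000) = -0.278344
  f(a) × f(c) ≥ 0, new interval: [1.255000, 1.520000]
Iteration 3:
  c_3 = (1.255000 + 1.520000)/2 = 1.387500
  f(c_3) = f(1.387500) = 0.283654
  f(a) × f(c) < 0, new interval: [1.255000, 1.387500]
Iteration 4:
  c_4 = (1.255000 + 1.387500)/2 = 1.321250
  f(c_4) = f(1.321250) = -0.014742
  f(a) × f(c) ≥ 0, new interval: [1.321250, 1.387500]
Iteration 5:
  c_5 = (1.321250 + 1.387500)/2 = 1.354375
  f(c_5) = f(1.354375) = 0.129998
  f(a) × f(c) < 0, new interval: [1.321250, 1.354375]
Iteration 6:
  c_6 = (1.321250 + 1.354375)/2 = 1.337813
  f(c_6) = f(1.337813) = 0.056527
  f(a) × f(c) < 0, new interval: [1.321250, 1.337813]

After 6 iteration(s), the approximation is c_6 = 1.337813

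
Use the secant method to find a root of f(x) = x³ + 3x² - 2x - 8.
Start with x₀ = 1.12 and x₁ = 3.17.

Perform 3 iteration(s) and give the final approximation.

f(x) = x³ + 3x² - 2x - 8
x₀ = 1.12, x₁ = 3.17

Secant formula: x_{n+1} = x_n - f(x_n)(x_n - x_{n-1})/(f(x_n) - f(x_{n-1}))

Iteration 1:
  f(1.120000) = -5.071872
  f(3.170000) = 47.661713
  x_2 = 3.170000 - 47.661713×(3.170000 - 1.120000)/(47.661713 - (-5.071872))
       = 1.317167
Iteration 2:
  f(3.170000) = 47.661713
  f(1.317167) = -3.144353
  x_3 = 1.317167 - (-3.144353)×(1.317167 - 3.170000)/(-3.144353 - 47.661713)
       = 1.431838
Iteration 3:
  f(1.317167) = -3.144353
  f(1.431838) = -1.777701
  x_4 = 1.431838 - (-1.777701)×(1.431838 - 1.317167)/(-1.777701 - (-3.144353))
       = 1.580998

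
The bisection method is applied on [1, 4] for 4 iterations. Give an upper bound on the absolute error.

Bisection error bound: |error| ≤ (b-a)/2^n
|error| ≤ (4 - 1)/2^4 = 3/2^4
|error| ≤ 0.1875000000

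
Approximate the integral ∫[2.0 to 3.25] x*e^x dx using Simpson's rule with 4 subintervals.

f(x) = x*e^x
a = 2.0, b = 3.25, n = 4
h = (b - a)/n = 0.312500

Simpson's rule: (h/3)[f(x₀) + 4f(x₁) + 2f(x₂) + ... + f(xₙ)]

x_0 = 2.0000, f(x_0) = 14.778112, coefficient = 1
x_1 = 2.3125, f(x_1) = 23.355423, coefficient = 4
x_2 = 2.6250, f(x_2) = 36.237007, coefficient = 2
x_3 = 2.9375, f(x_3) = 55.426559, coefficient = 4
x_4 = 3.2500, f(x_4) = 83.818605, coefficient = 1

I ≈ (0.312500/3) × 486.198657 = 50.645693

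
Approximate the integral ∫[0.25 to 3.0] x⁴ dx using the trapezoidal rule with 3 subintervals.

f(x) = x⁴
a = 0.25, b = 3.0, n = 3
h = (b - a)/n = 0.916667

Trapezoidal rule: (h/2)[f(x₀) + 2f(x₁) + 2f(x₂) + ... + f(xₙ)]

x_0 = 0.2500, f(x_0) = 0.003906, coefficient = 1
x_1 = 1.1667, f(x_1) = 1.852623, coefficient = 2
x_2 = 2.0833, f(x_2) = 18.838011, coefficient = 2
x_3 = 3.0000, f(x_3) = 81.000000, coefficient = 1

I ≈ (0.916667/2) × 122.385176 = 56.093205
Exact value: 48.599805
Error: 7.493401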